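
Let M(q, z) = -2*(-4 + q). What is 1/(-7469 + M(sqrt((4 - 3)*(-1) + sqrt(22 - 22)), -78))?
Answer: -7461/55666525 + 2*I/55666525 ≈ -0.00013403 + 3.5928e-8*I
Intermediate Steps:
M(q, z) = 8 - 2*q
1/(-7469 + M(sqrt((4 - 3)*(-1) + sqrt(22 - 22)), -78)) = 1/(-7469 + (8 - 2*sqrt((4 - 3)*(-1) + sqrt(22 - 22)))) = 1/(-7469 + (8 - 2*sqrt(1*(-1) + sqrt(0)))) = 1/(-7469 + (8 - 2*sqrt(-1 + 0))) = 1/(-7469 + (8 - 2*I)) = 1/(-7461 - 2*I) = (-7461 + 2*I)/55666525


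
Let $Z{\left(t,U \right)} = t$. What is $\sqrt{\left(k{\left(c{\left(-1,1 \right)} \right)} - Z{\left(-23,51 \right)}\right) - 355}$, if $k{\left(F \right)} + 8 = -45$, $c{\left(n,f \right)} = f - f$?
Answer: $i \sqrt{385} \approx 19.621 i$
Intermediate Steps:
$c{\left(n,f \right)} = 0$
$k{\left(F \right)} = -53$ ($k{\left(F \right)} = -8 - 45 = -53$)
$\sqrt{\left(k{\left(c{\left(-1,1 \right)} \right)} - Z{\left(-23,51 \right)}\right) - 355} = \sqrt{\left(-53 - -23\right) - 355} = \sqrt{\left(-53 + 23\right) - 355} = \sqrt{-30 - 355} = \sqrt{-385} = i \sqrt{385}$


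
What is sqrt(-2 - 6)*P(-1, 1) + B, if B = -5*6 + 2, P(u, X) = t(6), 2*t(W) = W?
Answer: -28 + 6*I*sqrt(2) ≈ -28.0 + 8.4853*I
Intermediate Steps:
t(W) = W/2
P(u, X) = 3 (P(u, X) = (1/2)*6 = 3)
B = -28 (B = -30 + 2 = -28)
sqrt(-2 - 6)*P(-1, 1) + B = sqrt(-2 - 6)*3 - 28 = sqrt(-8)*3 - 28 = (2*I*sqrt(2))*3 - 28 = 6*I*sqrt(2) - 28 = -28 + 6*I*sqrt(2)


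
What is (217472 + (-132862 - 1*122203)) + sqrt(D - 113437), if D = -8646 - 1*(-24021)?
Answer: -37593 + I*sqrt(98062) ≈ -37593.0 + 313.15*I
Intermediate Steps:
D = 15375 (D = -8646 + 24021 = 15375)
(217472 + (-132862 - 1*122203)) + sqrt(D - 113437) = (217472 + (-132862 - 1*122203)) + sqrt(15375 - 113437) = (217472 + (-132862 - 122203)) + sqrt(-98062) = (217472 - 255065) + I*sqrt(98062) = -37593 + I*sqrt(98062)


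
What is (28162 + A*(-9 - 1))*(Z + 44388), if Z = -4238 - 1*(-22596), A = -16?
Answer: 1777092212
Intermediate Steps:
Z = 18358 (Z = -4238 + 22596 = 18358)
(28162 + A*(-9 - 1))*(Z + 44388) = (28162 - 16*(-9 - 1))*(18358 + 44388) = (28162 - 16*(-10))*62746 = (28162 + 160)*62746 = 28322*62746 = 1777092212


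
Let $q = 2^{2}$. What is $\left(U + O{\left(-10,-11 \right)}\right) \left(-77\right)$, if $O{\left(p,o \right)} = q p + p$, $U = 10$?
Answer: $3080$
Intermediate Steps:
$q = 4$
$O{\left(p,o \right)} = 5 p$ ($O{\left(p,o \right)} = 4 p + p = 5 p$)
$\left(U + O{\left(-10,-11 \right)}\right) \left(-77\right) = \left(10 + 5 \left(-10\right)\right) \left(-77\right) = \left(10 - 50\right) \left(-77\right) = \left(-40\right) \left(-77\right) = 3080$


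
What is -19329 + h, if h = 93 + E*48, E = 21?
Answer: -18228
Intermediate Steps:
h = 1101 (h = 93 + 21*48 = 93 + 1008 = 1101)
-19329 + h = -19329 + 1101 = -18228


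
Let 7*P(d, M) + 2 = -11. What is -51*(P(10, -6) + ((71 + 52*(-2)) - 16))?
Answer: 18156/7 ≈ 2593.7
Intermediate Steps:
P(d, M) = -13/7 (P(d, M) = -2/7 + (1/7)*(-11) = -2/7 - 11/7 = -13/7)
-51*(P(10, -6) + ((71 + 52*(-2)) - 16)) = -51*(-13/7 + ((71 + 52*(-2)) - 16)) = -51*(-13/7 + ((71 - 104) - 16)) = -51*(-13/7 + (-33 - 16)) = -51*(-13/7 - 49) = -51*(-356/7) = 18156/7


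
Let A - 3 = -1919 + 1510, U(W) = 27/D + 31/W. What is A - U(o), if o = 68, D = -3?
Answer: -27027/68 ≈ -397.46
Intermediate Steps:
U(W) = -9 + 31/W (U(W) = 27/(-3) + 31/W = 27*(-⅓) + 31/W = -9 + 31/W)
A = -406 (A = 3 + (-1919 + 1510) = 3 - 409 = -406)
A - U(o) = -406 - (-9 + 31/68) = -406 - 1*(-581/68) = -406 + 581/68 = -27027/68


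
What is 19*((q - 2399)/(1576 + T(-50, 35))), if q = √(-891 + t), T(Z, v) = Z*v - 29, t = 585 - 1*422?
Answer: 45581/203 - 38*I*√182/203 ≈ 224.54 - 2.5254*I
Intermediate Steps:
t = 163 (t = 585 - 422 = 163)
T(Z, v) = -29 + Z*v
q = 2*I*√182 (q = √(-891 + 163) = √(-728) = 2*I*√182 ≈ 26.981*I)
19*((q - 2399)/(1576 + T(-50, 35))) = 19*((2*I*√182 - 2399)/(1576 + (-29 - 50*35))) = 19*((-2399 + 2*I*√182)/(1576 + (-29 - 1750))) = 19*((-2399 + 2*I*√182)/(1576 - 1779)) = 19*((-2399 + 2*I*√182)/(-203)) = 19*((-2399 + 2*I*√182)*(-1/203)) = 19*(2399/203 - 2*I*√182/203) = 45581/203 - 38*I*√182/203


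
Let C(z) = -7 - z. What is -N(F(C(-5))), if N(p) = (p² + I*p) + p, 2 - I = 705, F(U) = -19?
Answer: -13699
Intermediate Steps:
I = -703 (I = 2 - 1*705 = 2 - 705 = -703)
N(p) = p² - 702*p (N(p) = (p² - 703*p) + p = p² - 702*p)
-N(F(C(-5))) = -(-19)*(-702 - 19) = -(-19)*(-721) = -1*13699 = -13699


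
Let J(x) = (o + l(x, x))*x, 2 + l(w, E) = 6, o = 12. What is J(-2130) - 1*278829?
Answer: -312909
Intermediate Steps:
l(w, E) = 4 (l(w, E) = -2 + 6 = 4)
J(x) = 16*x (J(x) = (12 + 4)*x = 16*x)
J(-2130) - 1*278829 = 16*(-2130) - 1*278829 = -34080 - 278829 = -312909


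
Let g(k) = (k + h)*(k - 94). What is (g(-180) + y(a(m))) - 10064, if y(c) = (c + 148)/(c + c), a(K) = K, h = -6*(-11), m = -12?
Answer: 63499/3 ≈ 21166.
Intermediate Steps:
h = 66
g(k) = (-94 + k)*(66 + k) (g(k) = (k + 66)*(k - 94) = (66 + k)*(-94 + k) = (-94 + k)*(66 + k))
y(c) = (148 + c)/(2*c) (y(c) = (148 + c)/((2*c)) = (148 + c)*(1/(2*c)) = (148 + c)/(2*c))
(g(-180) + y(a(m))) - 10064 = ((-6204 + (-180)² - 28*(-180)) + (½)*(148 - 12)/(-12)) - 10064 = ((-6204 + 32400 + 5040) + (½)*(-1/12)*136) - 10064 = (31236 - 17/3) - 10064 = 93691/3 - 10064 = 63499/3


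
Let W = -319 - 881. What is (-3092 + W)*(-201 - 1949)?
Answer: 9227800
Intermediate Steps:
W = -1200
(-3092 + W)*(-201 - 1949) = (-3092 - 1200)*(-201 - 1949) = -4292*(-2150) = 9227800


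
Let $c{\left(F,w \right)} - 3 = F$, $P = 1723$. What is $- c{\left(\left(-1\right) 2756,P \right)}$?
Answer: $2753$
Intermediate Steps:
$c{\left(F,w \right)} = 3 + F$
$- c{\left(\left(-1\right) 2756,P \right)} = - (3 - 2756) = \left(-1\right) \left(-2753\right) = 2753$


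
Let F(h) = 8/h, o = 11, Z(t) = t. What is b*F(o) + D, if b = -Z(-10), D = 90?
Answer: 1070/11 ≈ 97.273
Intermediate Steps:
b = 10 (b = -1*(-10) = 10)
b*F(o) + D = 10*(8/11) + 90 = 80/11 + 90 = 1070/11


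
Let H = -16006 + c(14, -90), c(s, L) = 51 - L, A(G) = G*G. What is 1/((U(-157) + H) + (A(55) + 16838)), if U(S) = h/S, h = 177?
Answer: 157/627509 ≈ 0.00025020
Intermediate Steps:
A(G) = G**2
U(S) = 177/S
H = -15865 (H = -16006 + (51 - 1*(-90)) = -16006 + (51 + 90) = -16006 + 141 = -15865)
1/((U(-157) + H) + (A(55) + 16838)) = 1/((177/(-157) - 15865) + (55**2 + 16838)) = 1/((177*(-1/157) - 15865) + (3025 + 16838)) = 1/((-177/157 - 15865) + 19863) = 1/(-2490982/157 + 19863) = 1/(627509/157) = 157/627509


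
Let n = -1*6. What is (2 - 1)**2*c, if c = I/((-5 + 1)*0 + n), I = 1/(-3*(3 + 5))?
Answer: 1/144 ≈ 0.0069444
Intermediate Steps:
n = -6
I = -1/24 (I = 1/(-3*8) = 1/(-24) = -1/24 ≈ -0.041667)
c = 1/144 (c = -1/(24*((-5 + 1)*0 - 6)) = -1/(24*(-4*0 - 6)) = -1/(24*(0 - 6)) = -1/24/(-6) = -1/24*(-1/6) = 1/144 ≈ 0.0069444)
(2 - 1)**2*c = (2 - 1)**2*(1/144) = 1**2*(1/144) = 1*(1/144) = 1/144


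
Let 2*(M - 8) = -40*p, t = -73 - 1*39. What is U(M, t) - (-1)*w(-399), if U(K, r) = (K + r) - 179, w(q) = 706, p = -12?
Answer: 663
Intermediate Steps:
t = -112 (t = -73 - 39 = -112)
M = 248 (M = 8 + (-40*(-12))/2 = 8 + (½)*480 = 8 + 240 = 248)
U(K, r) = -179 + K + r
U(M, t) - (-1)*w(-399) = (-179 + 248 - 112) - (-1)*706 = -43 - 1*(-706) = -43 + 706 = 663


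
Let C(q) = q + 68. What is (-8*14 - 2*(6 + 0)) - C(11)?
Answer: -203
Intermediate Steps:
C(q) = 68 + q
(-8*14 - 2*(6 + 0)) - C(11) = (-8*14 - 2*(6 + 0)) - (68 + 11) = (-112 - 2*6) - 1*79 = (-112 - 12) - 79 = -124 - 79 = -203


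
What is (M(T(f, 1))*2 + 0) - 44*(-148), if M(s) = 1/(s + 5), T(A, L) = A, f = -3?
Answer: 6513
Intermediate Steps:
M(s) = 1/(5 + s)
(M(T(f, 1))*2 + 0) - 44*(-148) = (2/(5 - 3) + 0) - 44*(-148) = (2/2 + 0) + 6512 = ((½)*2 + 0) + 6512 = (1 + 0) + 6512 = 1 + 6512 = 6513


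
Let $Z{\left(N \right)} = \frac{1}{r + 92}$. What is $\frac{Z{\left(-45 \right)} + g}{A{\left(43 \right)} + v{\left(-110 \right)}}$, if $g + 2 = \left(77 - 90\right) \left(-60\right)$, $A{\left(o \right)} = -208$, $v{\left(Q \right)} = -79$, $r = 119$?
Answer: $- \frac{164159}{60557} \approx -2.7108$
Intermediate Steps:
$Z{\left(N \right)} = \frac{1}{211}$ ($Z{\left(N \right)} = \frac{1}{119 + 92} = \frac{1}{211}$)
$g = 778$ ($g = -2 + \left(77 - 90\right) \left(-60\right) = -2 - -780 = -2 + 780 = 778$)
$\frac{Z{\left(-45 \right)} + g}{A{\left(43 \right)} + v{\left(-110 \right)}} = \frac{\frac{1}{211} + 778}{-208 - 79} = \frac{164159}{211 \left(-287\right)} = \frac{164159}{211} \left(- \frac{1}{287}\right) = - \frac{164159}{60557}$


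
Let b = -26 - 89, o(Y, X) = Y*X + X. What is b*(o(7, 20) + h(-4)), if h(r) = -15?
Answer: -16675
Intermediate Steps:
o(Y, X) = X + X*Y (o(Y, X) = X*Y + X = X + X*Y)
b = -115
b*(o(7, 20) + h(-4)) = -115*(20*(1 + 7) - 15) = -115*(20*8 - 15) = -115*(160 - 15) = -115*145 = -16675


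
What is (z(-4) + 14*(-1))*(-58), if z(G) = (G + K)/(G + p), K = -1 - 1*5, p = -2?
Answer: 2146/3 ≈ 715.33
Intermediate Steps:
K = -6 (K = -1 - 5 = -6)
z(G) = (-6 + G)/(-2 + G) (z(G) = (G - 6)/(G - 2) = (-6 + G)/(-2 + G))
(z(-4) + 14*(-1))*(-58) = ((-6 - 4)/(-2 - 4) + 14*(-1))*(-58) = (-10/(-6) - 14)*(-58) = (-⅙*(-10) - 14)*(-58) = (5/3 - 14)*(-58) = -37/3*(-58) = 2146/3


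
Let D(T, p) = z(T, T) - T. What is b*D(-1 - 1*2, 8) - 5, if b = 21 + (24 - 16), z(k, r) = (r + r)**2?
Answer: 1126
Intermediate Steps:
z(k, r) = 4*r**2 (z(k, r) = (2*r)**2 = 4*r**2)
b = 29 (b = 21 + 8 = 29)
D(T, p) = -T + 4*T**2 (D(T, p) = 4*T**2 - T = -T + 4*T**2)
b*D(-1 - 1*2, 8) - 5 = 29*((-1 - 1*2)*(-1 + 4*(-1 - 1*2))) - 5 = 29*((-1 - 2)*(-1 + 4*(-1 - 2))) - 5 = 29*(-3*(-1 + 4*(-3))) - 5 = 29*(-3*(-1 - 12)) - 5 = 29*(-3*(-13)) - 5 = 29*39 - 5 = 1131 - 5 = 1126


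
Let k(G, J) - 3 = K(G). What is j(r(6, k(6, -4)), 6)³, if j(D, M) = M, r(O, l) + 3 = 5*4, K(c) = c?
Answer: 216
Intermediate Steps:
k(G, J) = 3 + G
r(O, l) = 17 (r(O, l) = -3 + 5*4 = -3 + 20 = 17)
j(r(6, k(6, -4)), 6)³ = 6³ = 216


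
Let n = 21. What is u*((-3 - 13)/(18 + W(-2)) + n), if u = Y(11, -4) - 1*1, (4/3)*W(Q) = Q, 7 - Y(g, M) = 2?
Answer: 2644/33 ≈ 80.121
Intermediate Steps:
Y(g, M) = 5 (Y(g, M) = 7 - 1*2 = 7 - 2 = 5)
W(Q) = 3*Q/4
u = 4 (u = 5 - 1*1 = 5 - 1 = 4)
u*((-3 - 13)/(18 + W(-2)) + n) = 4*((-3 - 13)/(18 + (3/4)*(-2)) + 21) = 4*(-16/(18 - 3/2) + 21) = 4*(-16/33/2 + 21) = 4*(-16*2/33 + 21) = 4*(-32/33 + 21) = 4*(661/33) = 2644/33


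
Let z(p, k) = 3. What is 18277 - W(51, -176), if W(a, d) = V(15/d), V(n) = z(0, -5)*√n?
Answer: 18277 - 3*I*√165/44 ≈ 18277.0 - 0.87581*I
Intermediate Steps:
V(n) = 3*√n
W(a, d) = 3*√15*√(1/d) (W(a, d) = 3*√(15/d) = 3*(√15*√(1/d)) = 3*√15*√(1/d))
18277 - W(51, -176) = 18277 - 3*√15*√(1/(-176)) = 18277 - 3*√15*√(-1/176) = 18277 - 3*√15*I*√11/44 = 18277 - 3*I*√165/44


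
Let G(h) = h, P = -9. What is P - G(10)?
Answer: -19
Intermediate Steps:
P - G(10) = -9 - 1*10 = -9 - 10 = -19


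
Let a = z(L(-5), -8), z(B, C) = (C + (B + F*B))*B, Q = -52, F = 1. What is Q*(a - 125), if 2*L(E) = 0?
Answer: 6500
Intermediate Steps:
L(E) = 0 (L(E) = (½)*0 = 0)
z(B, C) = B*(C + 2*B) (z(B, C) = (C + (B + 1*B))*B = (C + (B + B))*B = (C + 2*B)*B = B*(C + 2*B))
a = 0 (a = 0*(-8 + 2*0) = 0*(-8 + 0) = 0*(-8) = 0)
Q*(a - 125) = -52*(0 - 125) = -52*(-125) = 6500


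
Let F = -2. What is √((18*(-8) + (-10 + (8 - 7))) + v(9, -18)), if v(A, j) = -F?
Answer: I*√151 ≈ 12.288*I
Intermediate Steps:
v(A, j) = 2 (v(A, j) = -1*(-2) = 2)
√((18*(-8) + (-10 + (8 - 7))) + v(9, -18)) = √((18*(-8) + (-10 + (8 - 7))) + 2) = √((-144 + (-10 + 1)) + 2) = √((-144 - 9) + 2) = √(-153 + 2) = √(-151) = I*√151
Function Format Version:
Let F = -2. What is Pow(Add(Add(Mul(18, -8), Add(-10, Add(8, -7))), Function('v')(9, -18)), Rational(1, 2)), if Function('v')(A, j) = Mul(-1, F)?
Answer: Mul(I, Pow(151, Rational(1, 2))) ≈ Mul(12.288, I)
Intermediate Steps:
Function('v')(A, j) = 2 (Function('v')(A, j) = Mul(-1, -2) = 2)
Pow(Add(Add(Mul(18, -8), Add(-10, Add(8, -7))), Function('v')(9, -18)), Rational(1, 2)) = Pow(Add(Add(Mul(18, -8), Add(-10, Add(8, -7))), 2), Rational(1, 2)) = Pow(Add(Add(-144, Add(-10, 1)), 2), Rational(1, 2)) = Pow(Add(Add(-144, -9), 2), Rational(1, 2)) = Pow(Add(-153, 2), Rational(1, 2)) = Pow(-151, Rational(1, 2)) = Mul(I, Pow(151, Rational(1, 2)))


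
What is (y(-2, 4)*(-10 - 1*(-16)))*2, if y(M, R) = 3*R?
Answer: 144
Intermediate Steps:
(y(-2, 4)*(-10 - 1*(-16)))*2 = ((3*4)*(-10 - 1*(-16)))*2 = (12*(-10 + 16))*2 = (12*6)*2 = 72*2 = 144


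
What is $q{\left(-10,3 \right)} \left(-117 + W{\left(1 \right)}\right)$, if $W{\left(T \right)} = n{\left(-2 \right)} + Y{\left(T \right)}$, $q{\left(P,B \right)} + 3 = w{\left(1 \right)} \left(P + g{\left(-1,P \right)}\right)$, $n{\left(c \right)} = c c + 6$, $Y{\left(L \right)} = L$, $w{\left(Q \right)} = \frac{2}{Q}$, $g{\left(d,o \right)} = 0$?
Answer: $2438$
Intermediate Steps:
$n{\left(c \right)} = 6 + c^{2}$ ($n{\left(c \right)} = c^{2} + 6 = 6 + c^{2}$)
$q{\left(P,B \right)} = -3 + 2 P$ ($q{\left(P,B \right)} = -3 + \frac{2}{1} \left(P + 0\right) = -3 + 2 \cdot 1 P = -3 + 2 P$)
$W{\left(T \right)} = 10 + T$ ($W{\left(T \right)} = \left(6 + \left(-2\right)^{2}\right) + T = \left(6 + 4\right) + T = 10 + T$)
$q{\left(-10,3 \right)} \left(-117 + W{\left(1 \right)}\right) = \left(-3 + 2 \left(-10\right)\right) \left(-117 + \left(10 + 1\right)\right) = \left(-3 - 20\right) \left(-117 + 11\right) = \left(-23\right) \left(-106\right) = 2438$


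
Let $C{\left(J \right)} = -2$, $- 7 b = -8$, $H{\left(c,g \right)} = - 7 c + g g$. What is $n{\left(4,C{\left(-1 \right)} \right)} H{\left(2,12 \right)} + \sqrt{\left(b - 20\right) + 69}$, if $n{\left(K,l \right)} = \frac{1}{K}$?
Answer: $\frac{65}{2} + \frac{3 \sqrt{273}}{7} \approx 39.581$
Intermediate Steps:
$H{\left(c,g \right)} = g^{2} - 7 c$ ($H{\left(c,g \right)} = - 7 c + g^{2} = g^{2} - 7 c$)
$b = \frac{8}{7}$ ($b = \left(- \frac{1}{7}\right) \left(-8\right) = \frac{8}{7} \approx 1.1429$)
$n{\left(4,C{\left(-1 \right)} \right)} H{\left(2,12 \right)} + \sqrt{\left(b - 20\right) + 69} = \frac{12^{2} - 14}{4} + \sqrt{\left(\frac{8}{7} - 20\right) + 69} = \frac{144 - 14}{4} + \sqrt{\left(\frac{8}{7} - 20\right) + 69} = \frac{1}{4} \cdot 130 + \sqrt{- \frac{132}{7} + 69} = \frac{65}{2} + \sqrt{\frac{351}{7}} = \frac{65}{2} + \frac{3 \sqrt{273}}{7}$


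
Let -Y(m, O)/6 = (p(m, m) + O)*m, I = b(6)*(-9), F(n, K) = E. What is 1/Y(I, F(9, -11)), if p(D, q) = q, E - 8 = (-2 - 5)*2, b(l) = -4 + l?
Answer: -1/2592 ≈ -0.00038580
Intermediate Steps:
E = -6 (E = 8 + (-2 - 5)*2 = 8 - 7*2 = 8 - 14 = -6)
F(n, K) = -6
I = -18 (I = (-4 + 6)*(-9) = 2*(-9) = -18)
Y(m, O) = -6*m*(O + m) (Y(m, O) = -6*(m + O)*m = -6*(O + m)*m = -6*m*(O + m))
1/Y(I, F(9, -11)) = 1/(-6*(-18)*(-6 - 18)) = 1/(-6*(-18)*(-24)) = 1/(-2592) = -1/2592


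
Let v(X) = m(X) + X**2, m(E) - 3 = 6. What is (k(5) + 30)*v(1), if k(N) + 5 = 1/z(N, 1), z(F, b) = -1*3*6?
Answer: 2245/9 ≈ 249.44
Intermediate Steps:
m(E) = 9 (m(E) = 3 + 6 = 9)
z(F, b) = -18 (z(F, b) = -3*6 = -18)
v(X) = 9 + X**2
k(N) = -91/18 (k(N) = -5 + 1/(-18) = -5 - 1/18 = -91/18)
(k(5) + 30)*v(1) = (-91/18 + 30)*(9 + 1**2) = 449*(9 + 1)/18 = (449/18)*10 = 2245/9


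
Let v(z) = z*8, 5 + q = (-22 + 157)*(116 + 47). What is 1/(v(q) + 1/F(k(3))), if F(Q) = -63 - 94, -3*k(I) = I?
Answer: 157/27631999 ≈ 5.6818e-6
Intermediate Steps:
k(I) = -I/3
F(Q) = -157
q = 22000 (q = -5 + (-22 + 157)*(116 + 47) = -5 + 135*163 = -5 + 22005 = 22000)
v(z) = 8*z
1/(v(q) + 1/F(k(3))) = 1/(8*22000 + 1/(-157)) = 1/(176000 - 1/157) = 1/(27631999/157) = 157/27631999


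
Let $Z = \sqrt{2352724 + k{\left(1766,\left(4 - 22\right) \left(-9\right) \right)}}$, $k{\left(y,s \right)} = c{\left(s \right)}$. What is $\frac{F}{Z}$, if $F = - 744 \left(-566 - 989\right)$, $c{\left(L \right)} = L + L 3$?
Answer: $\frac{578460 \sqrt{12007}}{84049} \approx 754.15$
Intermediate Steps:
$c{\left(L \right)} = 4 L$ ($c{\left(L \right)} = L + 3 L = 4 L$)
$k{\left(y,s \right)} = 4 s$
$F = 1156920$ ($F = - 744 \left(-566 - 989\right) = \left(-744\right) \left(-1555\right) = 1156920$)
$Z = 14 \sqrt{12007}$ ($Z = \sqrt{2352724 + 4 \left(4 - 22\right) \left(-9\right)} = \sqrt{2352724 + 4 \left(\left(-18\right) \left(-9\right)\right)} = \sqrt{2352724 + 4 \cdot 162} = \sqrt{2352724 + 648} = \sqrt{2353372} = 14 \sqrt{12007} \approx 1534.1$)
$\frac{F}{Z} = \frac{1156920}{14 \sqrt{12007}} = 1156920 \frac{\sqrt{12007}}{168098} = \frac{578460 \sqrt{12007}}{84049}$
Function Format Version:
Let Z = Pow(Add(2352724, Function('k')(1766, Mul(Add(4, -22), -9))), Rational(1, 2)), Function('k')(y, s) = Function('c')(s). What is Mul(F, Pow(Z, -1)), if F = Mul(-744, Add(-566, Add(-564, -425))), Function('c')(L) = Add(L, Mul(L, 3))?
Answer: Mul(Rational(578460, 84049), Pow(12007, Rational(1, 2))) ≈ 754.15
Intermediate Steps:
Function('c')(L) = Mul(4, L) (Function('c')(L) = Add(L, Mul(3, L)) = Mul(4, L))
Function('k')(y, s) = Mul(4, s)
F = 1156920 (F = Mul(-744, Add(-566, -989)) = Mul(-744, -1555) = 1156920)
Z = Mul(14, Pow(12007, Rational(1, 2))) (Z = Pow(Add(2352724, Mul(4, Mul(Add(4, -22), -9))), Rational(1, 2)) = Pow(Add(2352724, Mul(4, Mul(-18, -9))), Rational(1, 2)) = Pow(Add(2352724, Mul(4, 162)), Rational(1, 2)) = Pow(Add(2352724, 648), Rational(1, 2)) = Pow(2353372, Rational(1, 2)) = Mul(14, Pow(12007, Rational(1, 2))) ≈ 1534.1)
Mul(F, Pow(Z, -1)) = Mul(1156920, Pow(Mul(14, Pow(12007, Rational(1, 2))), -1)) = Mul(1156920, Mul(Rational(1, 168098), Pow(12007, Rational(1, 2)))) = Mul(Rational(578460, 84049), Pow(12007, Rational(1, 2)))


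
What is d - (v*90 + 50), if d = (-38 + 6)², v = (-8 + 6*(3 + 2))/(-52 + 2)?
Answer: 5068/5 ≈ 1013.6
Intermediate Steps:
v = -11/25 (v = (-8 + 6*5)/(-50) = (-8 + 30)*(-1/50) = 22*(-1/50) = -11/25 ≈ -0.44000)
d = 1024 (d = (-32)² = 1024)
d - (v*90 + 50) = 1024 - (-11/25*90 + 50) = 1024 - (-198/5 + 50) = 1024 - 1*52/5 = 1024 - 52/5 = 5068/5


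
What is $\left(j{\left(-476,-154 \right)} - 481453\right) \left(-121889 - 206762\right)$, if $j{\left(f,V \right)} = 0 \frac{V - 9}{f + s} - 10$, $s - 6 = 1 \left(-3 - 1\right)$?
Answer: $158233296413$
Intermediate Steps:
$s = 2$ ($s = 6 + 1 \left(-3 - 1\right) = 6 + 1 \left(-4\right) = 6 - 4 = 2$)
$j{\left(f,V \right)} = -10$ ($j{\left(f,V \right)} = 0 \frac{V - 9}{f + 2} - 10 = 0 \frac{-9 + V}{2 + f} - 10 = 0 - 10 = -10$)
$\left(j{\left(-476,-154 \right)} - 481453\right) \left(-121889 - 206762\right) = \left(-10 - 481453\right) \left(-121889 - 206762\right) = - 481463 \left(-121889 - 206762\right) = \left(-481463\right) \left(-328651\right) = 158233296413$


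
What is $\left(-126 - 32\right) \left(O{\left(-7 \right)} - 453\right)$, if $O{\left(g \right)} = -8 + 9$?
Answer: $71416$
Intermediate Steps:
$O{\left(g \right)} = 1$
$\left(-126 - 32\right) \left(O{\left(-7 \right)} - 453\right) = \left(-126 - 32\right) \left(1 - 453\right) = \left(-158\right) \left(-452\right) = 71416$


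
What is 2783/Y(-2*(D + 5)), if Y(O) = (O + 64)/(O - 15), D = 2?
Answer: -80707/50 ≈ -1614.1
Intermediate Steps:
Y(O) = (64 + O)/(-15 + O)
2783/Y(-2*(D + 5)) = 2783/(((64 - 2*(2 + 5))/(-15 - 2*(2 + 5)))) = 2783/(((64 - 2*7)/(-15 - 2*7))) = 2783/(((64 - 14)/(-15 - 14))) = 2783/((50/(-29))) = 2783/((-1/29*50)) = 2783/(-50/29) = 2783*(-29/50) = -80707/50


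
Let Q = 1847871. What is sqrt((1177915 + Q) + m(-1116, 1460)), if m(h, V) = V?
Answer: sqrt(3027246) ≈ 1739.9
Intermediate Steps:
sqrt((1177915 + Q) + m(-1116, 1460)) = sqrt((1177915 + 1847871) + 1460) = sqrt(3025786 + 1460) = sqrt(3027246)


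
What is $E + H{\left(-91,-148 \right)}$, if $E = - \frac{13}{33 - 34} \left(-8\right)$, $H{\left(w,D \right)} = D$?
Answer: $-252$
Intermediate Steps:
$E = -104$ ($E = - \frac{13}{-1} \left(-8\right) = \left(-13\right) \left(-1\right) \left(-8\right) = 13 \left(-8\right) = -104$)
$E + H{\left(-91,-148 \right)} = -104 - 148 = -252$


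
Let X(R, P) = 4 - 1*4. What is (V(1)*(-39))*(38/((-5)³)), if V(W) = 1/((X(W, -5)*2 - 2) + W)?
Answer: -1482/125 ≈ -11.856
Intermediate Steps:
X(R, P) = 0 (X(R, P) = 4 - 4 = 0)
V(W) = 1/(-2 + W) (V(W) = 1/((0*2 - 2) + W) = 1/((0 - 2) + W) = 1/(-2 + W))
(V(1)*(-39))*(38/((-5)³)) = (-39/(-2 + 1))*(38/((-5)³)) = (-39/(-1))*(38/(-125)) = (-1*(-39))*(38*(-1/125)) = 39*(-38/125) = -1482/125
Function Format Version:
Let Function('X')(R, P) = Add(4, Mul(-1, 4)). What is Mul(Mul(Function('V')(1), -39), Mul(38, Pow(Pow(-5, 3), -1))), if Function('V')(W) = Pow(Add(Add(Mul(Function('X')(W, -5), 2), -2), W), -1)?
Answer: Rational(-1482, 125) ≈ -11.856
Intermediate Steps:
Function('X')(R, P) = 0 (Function('X')(R, P) = Add(4, -4) = 0)
Function('V')(W) = Pow(Add(-2, W), -1) (Function('V')(W) = Pow(Add(Add(Mul(0, 2), -2), W), -1) = Pow(Add(Add(0, -2), W), -1) = Pow(Add(-2, W), -1))
Mul(Mul(Function('V')(1), -39), Mul(38, Pow(Pow(-5, 3), -1))) = Mul(Mul(Pow(Add(-2, 1), -1), -39), Mul(38, Pow(Pow(-5, 3), -1))) = Mul(Mul(Pow(-1, -1), -39), Mul(38, Pow(-125, -1))) = Mul(Mul(-1, -39), Mul(38, Rational(-1, 125))) = Mul(39, Rational(-38, 125)) = Rational(-1482, 125)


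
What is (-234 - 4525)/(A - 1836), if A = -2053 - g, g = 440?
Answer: 4759/4329 ≈ 1.0993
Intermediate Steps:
A = -2493 (A = -2053 - 1*440 = -2053 - 440 = -2493)
(-234 - 4525)/(A - 1836) = (-234 - 4525)/(-2493 - 1836) = -4759/(-4329) = -4759*(-1/4329) = 4759/4329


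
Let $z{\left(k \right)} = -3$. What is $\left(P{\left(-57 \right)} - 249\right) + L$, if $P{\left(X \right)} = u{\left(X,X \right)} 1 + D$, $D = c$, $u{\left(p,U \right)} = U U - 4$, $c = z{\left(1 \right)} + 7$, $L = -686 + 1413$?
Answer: $3727$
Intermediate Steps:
$L = 727$
$c = 4$ ($c = -3 + 7 = 4$)
$u{\left(p,U \right)} = -4 + U^{2}$ ($u{\left(p,U \right)} = U^{2} - 4 = -4 + U^{2}$)
$D = 4$
$P{\left(X \right)} = X^{2}$ ($P{\left(X \right)} = \left(-4 + X^{2}\right) 1 + 4 = \left(-4 + X^{2}\right) + 4 = X^{2}$)
$\left(P{\left(-57 \right)} - 249\right) + L = \left(\left(-57\right)^{2} - 249\right) + 727 = \left(3249 - 249\right) + 727 = 3000 + 727 = 3727$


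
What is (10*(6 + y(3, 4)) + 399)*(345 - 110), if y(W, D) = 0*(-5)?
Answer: 107865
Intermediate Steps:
y(W, D) = 0
(10*(6 + y(3, 4)) + 399)*(345 - 110) = (10*(6 + 0) + 399)*(345 - 110) = (10*6 + 399)*235 = (60 + 399)*235 = 459*235 = 107865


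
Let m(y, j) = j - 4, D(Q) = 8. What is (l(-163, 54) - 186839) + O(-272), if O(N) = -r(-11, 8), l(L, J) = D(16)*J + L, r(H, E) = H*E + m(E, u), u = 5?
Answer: -186483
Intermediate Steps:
m(y, j) = -4 + j
r(H, E) = 1 + E*H (r(H, E) = H*E + (-4 + 5) = E*H + 1 = 1 + E*H)
l(L, J) = L + 8*J (l(L, J) = 8*J + L = L + 8*J)
O(N) = 87 (O(N) = -(1 + 8*(-11)) = -(1 - 88) = -1*(-87) = 87)
(l(-163, 54) - 186839) + O(-272) = ((-163 + 8*54) - 186839) + 87 = ((-163 + 432) - 186839) + 87 = (269 - 186839) + 87 = -186570 + 87 = -186483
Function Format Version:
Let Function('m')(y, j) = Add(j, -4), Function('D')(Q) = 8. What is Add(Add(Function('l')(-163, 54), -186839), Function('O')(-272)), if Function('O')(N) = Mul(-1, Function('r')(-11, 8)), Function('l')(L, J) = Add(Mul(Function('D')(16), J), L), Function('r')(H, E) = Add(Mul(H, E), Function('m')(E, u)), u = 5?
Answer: -186483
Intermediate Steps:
Function('m')(y, j) = Add(-4, j)
Function('r')(H, E) = Add(1, Mul(E, H)) (Function('r')(H, E) = Add(Mul(H, E), Add(-4, 5)) = Add(Mul(E, H), 1) = Add(1, Mul(E, H)))
Function('l')(L, J) = Add(L, Mul(8, J)) (Function('l')(L, J) = Add(Mul(8, J), L) = Add(L, Mul(8, J)))
Function('O')(N) = 87 (Function('O')(N) = Mul(-1, Add(1, Mul(8, -11))) = Mul(-1, Add(1, -88)) = Mul(-1, -87) = 87)
Add(Add(Function('l')(-163, 54), -186839), Function('O')(-272)) = Add(Add(Add(-163, Mul(8, 54)), -186839), 87) = Add(Add(Add(-163, 432), -186839), 87) = Add(Add(269, -186839), 87) = Add(-186570, 87) = -186483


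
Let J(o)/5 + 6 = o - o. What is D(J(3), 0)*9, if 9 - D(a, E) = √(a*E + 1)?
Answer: 72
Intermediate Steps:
J(o) = -30 (J(o) = -30 + 5*(o - o) = -30 + 5*0 = -30 + 0 = -30)
D(a, E) = 9 - √(1 + E*a) (D(a, E) = 9 - √(a*E + 1) = 9 - √(E*a + 1) = 9 - √(1 + E*a))
D(J(3), 0)*9 = (9 - √(1 + 0*(-30)))*9 = (9 - √(1 + 0))*9 = (9 - √1)*9 = (9 - 1*1)*9 = (9 - 1)*9 = 8*9 = 72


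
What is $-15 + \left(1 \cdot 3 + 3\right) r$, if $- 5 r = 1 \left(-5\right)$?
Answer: $-9$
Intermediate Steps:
$r = 1$ ($r = - \frac{1 \left(-5\right)}{5} = \left(- \frac{1}{5}\right) \left(-5\right) = 1$)
$-15 + \left(1 \cdot 3 + 3\right) r = -15 + \left(1 \cdot 3 + 3\right) 1 = -15 + \left(3 + 3\right) 1 = -15 + 6 \cdot 1 = -15 + 6 = -9$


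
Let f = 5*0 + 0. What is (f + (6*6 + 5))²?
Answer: 1681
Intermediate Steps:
f = 0 (f = 0 + 0 = 0)
(f + (6*6 + 5))² = (0 + (6*6 + 5))² = (0 + (36 + 5))² = (0 + 41)² = 41² = 1681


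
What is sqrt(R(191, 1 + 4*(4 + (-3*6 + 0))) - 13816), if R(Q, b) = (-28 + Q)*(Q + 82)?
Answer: sqrt(30683) ≈ 175.17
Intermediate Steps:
R(Q, b) = (-28 + Q)*(82 + Q)
sqrt(R(191, 1 + 4*(4 + (-3*6 + 0))) - 13816) = sqrt((-2296 + 191**2 + 54*191) - 13816) = sqrt((-2296 + 36481 + 10314) - 13816) = sqrt(44499 - 13816) = sqrt(30683)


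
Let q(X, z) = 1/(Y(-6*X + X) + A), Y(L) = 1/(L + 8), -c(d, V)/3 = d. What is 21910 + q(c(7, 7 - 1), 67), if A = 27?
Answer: 66869433/3052 ≈ 21910.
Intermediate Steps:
c(d, V) = -3*d
Y(L) = 1/(8 + L)
q(X, z) = 1/(27 + 1/(8 - 5*X)) (q(X, z) = 1/(1/(8 + (-6*X + X)) + 27) = 1/(1/(8 - 5*X) + 27) = 1/(27 + 1/(8 - 5*X)))
21910 + q(c(7, 7 - 1), 67) = 21910 + (-8 + 5*(-3*7))/(-217 + 135*(-3*7)) = 21910 + (-8 + 5*(-21))/(-217 + 135*(-21)) = 21910 + (-8 - 105)/(-217 - 2835) = 21910 - 113/(-3052) = 21910 - 1/3052*(-113) = 21910 + 113/3052 = 66869433/3052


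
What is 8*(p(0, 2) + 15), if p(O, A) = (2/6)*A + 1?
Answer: 400/3 ≈ 133.33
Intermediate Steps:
p(O, A) = 1 + A/3 (p(O, A) = (2*(⅙))*A + 1 = A/3 + 1 = 1 + A/3)
8*(p(0, 2) + 15) = 8*((1 + (⅓)*2) + 15) = 8*((1 + ⅔) + 15) = 8*(5/3 + 15) = 8*(50/3) = 400/3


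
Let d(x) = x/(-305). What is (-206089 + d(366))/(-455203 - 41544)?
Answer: 1030451/2483735 ≈ 0.41488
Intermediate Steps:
d(x) = -x/305 (d(x) = x*(-1/305) = -x/305)
(-206089 + d(366))/(-455203 - 41544) = (-206089 - 1/305*366)/(-455203 - 41544) = (-206089 - 6/5)/(-496747) = -1030451/5*(-1/496747) = 1030451/2483735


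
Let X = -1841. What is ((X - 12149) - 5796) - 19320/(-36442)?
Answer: -51501578/2603 ≈ -19785.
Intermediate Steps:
((X - 12149) - 5796) - 19320/(-36442) = ((-1841 - 12149) - 5796) - 19320/(-36442) = (-13990 - 5796) - 19320*(-1/36442) = -19786 + 1380/2603 = -51501578/2603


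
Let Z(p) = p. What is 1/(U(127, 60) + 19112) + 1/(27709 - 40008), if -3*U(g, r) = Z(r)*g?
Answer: -4273/203819028 ≈ -2.0965e-5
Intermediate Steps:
U(g, r) = -g*r/3 (U(g, r) = -r*g/3 = -g*r/3)
1/(U(127, 60) + 19112) + 1/(27709 - 40008) = 1/(-⅓*127*60 + 19112) + 1/(27709 - 40008) = 1/(-2540 + 19112) + 1/(-12299) = 1/16572 - 1/12299 = -4273/203819028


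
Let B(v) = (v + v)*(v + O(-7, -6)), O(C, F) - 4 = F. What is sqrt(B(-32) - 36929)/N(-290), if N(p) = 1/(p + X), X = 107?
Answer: -183*I*sqrt(34753) ≈ -34115.0*I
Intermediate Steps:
O(C, F) = 4 + F
N(p) = 1/(107 + p) (N(p) = 1/(p + 107) = 1/(107 + p))
B(v) = 2*v*(-2 + v) (B(v) = (v + v)*(v + (4 - 6)) = (2*v)*(v - 2) = (2*v)*(-2 + v) = 2*v*(-2 + v))
sqrt(B(-32) - 36929)/N(-290) = sqrt(2*(-32)*(-2 - 32) - 36929)/(1/(107 - 290)) = sqrt(2*(-32)*(-34) - 36929)/(1/(-183)) = sqrt(2176 - 36929)/(-1/183) = sqrt(-34753)*(-183) = (I*sqrt(34753))*(-183) = -183*I*sqrt(34753)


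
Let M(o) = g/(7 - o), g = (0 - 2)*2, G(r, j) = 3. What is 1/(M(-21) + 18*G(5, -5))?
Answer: 7/377 ≈ 0.018568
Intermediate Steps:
g = -4 (g = -2*2 = -4)
M(o) = -4/(7 - o)
1/(M(-21) + 18*G(5, -5)) = 1/(4/(-7 - 21) + 18*3) = 1/(4/(-28) + 54) = 1/(4*(-1/28) + 54) = 1/(-1/7 + 54) = 1/(377/7) = 7/377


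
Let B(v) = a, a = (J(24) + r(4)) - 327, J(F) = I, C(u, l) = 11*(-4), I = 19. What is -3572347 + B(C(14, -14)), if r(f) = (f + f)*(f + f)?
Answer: -3572591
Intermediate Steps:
r(f) = 4*f² (r(f) = (2*f)*(2*f) = 4*f²)
C(u, l) = -44
J(F) = 19
a = -244 (a = (19 + 4*4²) - 327 = (19 + 4*16) - 327 = (19 + 64) - 327 = 83 - 327 = -244)
B(v) = -244
-3572347 + B(C(14, -14)) = -3572347 - 244 = -3572591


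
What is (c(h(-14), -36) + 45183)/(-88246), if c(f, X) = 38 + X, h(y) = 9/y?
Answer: -45185/88246 ≈ -0.51203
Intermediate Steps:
(c(h(-14), -36) + 45183)/(-88246) = ((38 - 36) + 45183)/(-88246) = (2 + 45183)*(-1/88246) = 45185*(-1/88246) = -45185/88246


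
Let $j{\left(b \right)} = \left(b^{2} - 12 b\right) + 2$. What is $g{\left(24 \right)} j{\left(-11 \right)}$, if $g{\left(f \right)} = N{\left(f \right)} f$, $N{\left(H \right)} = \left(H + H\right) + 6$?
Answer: $330480$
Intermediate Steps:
$N{\left(H \right)} = 6 + 2 H$ ($N{\left(H \right)} = 2 H + 6 = 6 + 2 H$)
$g{\left(f \right)} = f \left(6 + 2 f\right)$ ($g{\left(f \right)} = \left(6 + 2 f\right) f = f \left(6 + 2 f\right)$)
$j{\left(b \right)} = 2 + b^{2} - 12 b$
$g{\left(24 \right)} j{\left(-11 \right)} = 2 \cdot 24 \left(3 + 24\right) \left(2 + \left(-11\right)^{2} - -132\right) = 2 \cdot 24 \cdot 27 \left(2 + 121 + 132\right) = 1296 \cdot 255 = 330480$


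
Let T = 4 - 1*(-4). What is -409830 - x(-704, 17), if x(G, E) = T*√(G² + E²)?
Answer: -409830 - 8*√495905 ≈ -4.1546e+5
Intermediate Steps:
T = 8 (T = 4 + 4 = 8)
x(G, E) = 8*√(E² + G²) (x(G, E) = 8*√(G² + E²) = 8*√(E² + G²))
-409830 - x(-704, 17) = -409830 - 8*√(17² + (-704)²) = -409830 - 8*√(289 + 495616) = -409830 - 8*√495905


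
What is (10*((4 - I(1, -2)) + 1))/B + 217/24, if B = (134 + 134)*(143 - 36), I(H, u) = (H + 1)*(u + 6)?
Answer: 1555493/172056 ≈ 9.0406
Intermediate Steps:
I(H, u) = (1 + H)*(6 + u)
B = 28676 (B = 268*107 = 28676)
(10*((4 - I(1, -2)) + 1))/B + 217/24 = (10*((4 - (6 - 2 + 6*1 + 1*(-2))) + 1))/28676 + 217/24 = (10*((4 - (6 - 2 + 6 - 2)) + 1))*(1/28676) + 217*(1/24) = (10*((4 - 1*8) + 1))*(1/28676) + 217/24 = (10*((4 - 8) + 1))*(1/28676) + 217/24 = (10*(-4 + 1))*(1/28676) + 217/24 = (10*(-3))*(1/28676) + 217/24 = -30*1/28676 + 217/24 = -15/14338 + 217/24 = 1555493/172056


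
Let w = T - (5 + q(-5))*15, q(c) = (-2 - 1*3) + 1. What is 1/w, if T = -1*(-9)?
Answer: -⅙ ≈ -0.16667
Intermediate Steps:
q(c) = -4 (q(c) = (-2 - 3) + 1 = -5 + 1 = -4)
T = 9
w = -6 (w = 9 - (5 - 4)*15 = 9 - 1*1*15 = 9 - 1*15 = 9 - 15 = -6)
1/w = 1/(-6) = -⅙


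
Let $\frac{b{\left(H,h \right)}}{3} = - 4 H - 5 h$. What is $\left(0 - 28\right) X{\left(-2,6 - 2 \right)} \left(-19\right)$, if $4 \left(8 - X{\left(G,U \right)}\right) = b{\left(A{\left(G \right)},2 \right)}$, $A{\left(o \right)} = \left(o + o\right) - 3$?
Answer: $-2926$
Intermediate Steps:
$A{\left(o \right)} = -3 + 2 o$ ($A{\left(o \right)} = 2 o - 3 = -3 + 2 o$)
$b{\left(H,h \right)} = - 15 h - 12 H$ ($b{\left(H,h \right)} = 3 \left(- 4 H - 5 h\right) = 3 \left(- 5 h - 4 H\right) = - 15 h - 12 H$)
$X{\left(G,U \right)} = \frac{13}{2} + 6 G$ ($X{\left(G,U \right)} = 8 - \frac{\left(-15\right) 2 - 12 \left(-3 + 2 G\right)}{4} = 8 - \frac{-30 - \left(-36 + 24 G\right)}{4} = 8 - \frac{6 - 24 G}{4} = 8 + \left(- \frac{3}{2} + 6 G\right) = \frac{13}{2} + 6 G$)
$\left(0 - 28\right) X{\left(-2,6 - 2 \right)} \left(-19\right) = \left(0 - 28\right) \left(\frac{13}{2} + 6 \left(-2\right)\right) \left(-19\right) = \left(0 - 28\right) \left(\frac{13}{2} - 12\right) \left(-19\right) = - 28 \left(\left(- \frac{11}{2}\right) \left(-19\right)\right) = \left(-28\right) \frac{209}{2} = -2926$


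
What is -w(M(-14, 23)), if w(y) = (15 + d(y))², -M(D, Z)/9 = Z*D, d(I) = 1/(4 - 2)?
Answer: -961/4 ≈ -240.25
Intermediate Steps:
d(I) = ½ (d(I) = 1/2 = ½)
M(D, Z) = -9*D*Z (M(D, Z) = -9*Z*D = -9*D*Z)
w(y) = 961/4 (w(y) = (15 + ½)² = (31/2)² = 961/4)
-w(M(-14, 23)) = -1*961/4 = -961/4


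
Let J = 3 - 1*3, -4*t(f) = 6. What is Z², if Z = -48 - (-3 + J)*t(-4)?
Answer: 11025/4 ≈ 2756.3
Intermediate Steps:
t(f) = -3/2 (t(f) = -¼*6 = -3/2)
J = 0 (J = 3 - 3 = 0)
Z = -105/2 (Z = -48 - (-3 + 0)*(-3)/2 = -48 - (-3)*(-3)/2 = -48 - 1*9/2 = -48 - 9/2 = -105/2 ≈ -52.500)
Z² = (-105/2)² = 11025/4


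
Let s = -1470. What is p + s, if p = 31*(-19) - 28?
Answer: -2087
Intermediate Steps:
p = -617 (p = -589 - 28 = -617)
p + s = -617 - 1470 = -2087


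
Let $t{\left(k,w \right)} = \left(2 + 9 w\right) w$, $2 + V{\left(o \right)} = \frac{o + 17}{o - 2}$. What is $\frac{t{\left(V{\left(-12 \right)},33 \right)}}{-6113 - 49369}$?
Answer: $- \frac{3289}{18494} \approx -0.17784$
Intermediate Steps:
$V{\left(o \right)} = -2 + \frac{17 + o}{-2 + o}$ ($V{\left(o \right)} = -2 + \frac{o + 17}{o - 2} = -2 + \frac{17 + o}{-2 + o}$)
$t{\left(k,w \right)} = w \left(2 + 9 w\right)$
$\frac{t{\left(V{\left(-12 \right)},33 \right)}}{-6113 - 49369} = \frac{33 \left(2 + 9 \cdot 33\right)}{-6113 - 49369} = \frac{33 \left(2 + 297\right)}{-6113 - 49369} = \frac{33 \cdot 299}{-55482} = 9867 \left(- \frac{1}{55482}\right) = - \frac{3289}{18494}$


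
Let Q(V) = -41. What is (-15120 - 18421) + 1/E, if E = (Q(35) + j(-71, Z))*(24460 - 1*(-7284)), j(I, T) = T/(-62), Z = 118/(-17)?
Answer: -740087263249/22065152 ≈ -33541.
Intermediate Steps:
Z = -118/17 (Z = 118*(-1/17) = -118/17 ≈ -6.9412)
j(I, T) = -T/62 (j(I, T) = T*(-1/62) = -T/62)
E = -22065152/17 (E = (-41 - 1/62*(-118/17))*(24460 - 1*(-7284)) = (-41 + 59/527)*(24460 + 7284) = -21548/527*31744 = -22065152/17 ≈ -1.2980e+6)
(-15120 - 18421) + 1/E = (-15120 - 18421) + 1/(-22065152/17) = -33541 - 17/22065152 = -740087263249/22065152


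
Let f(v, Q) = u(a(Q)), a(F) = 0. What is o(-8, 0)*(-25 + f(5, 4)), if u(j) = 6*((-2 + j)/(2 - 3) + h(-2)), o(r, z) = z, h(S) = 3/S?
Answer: 0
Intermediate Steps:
u(j) = 3 - 6*j (u(j) = 6*((-2 + j)/(2 - 3) + 3/(-2)) = 6*((-2 + j)/(-1) + 3*(-1/2)) = 6*((-2 + j)*(-1) - 3/2) = 6*((2 - j) - 3/2) = 6*(1/2 - j) = 3 - 6*j)
f(v, Q) = 3 (f(v, Q) = 3 - 6*0 = 3 + 0 = 3)
o(-8, 0)*(-25 + f(5, 4)) = 0*(-25 + 3) = 0*(-22) = 0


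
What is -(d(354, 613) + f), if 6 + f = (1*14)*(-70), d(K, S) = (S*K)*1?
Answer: -216016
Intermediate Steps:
d(K, S) = K*S (d(K, S) = (K*S)*1 = K*S)
f = -986 (f = -6 + (1*14)*(-70) = -6 + 14*(-70) = -6 - 980 = -986)
-(d(354, 613) + f) = -(354*613 - 986) = -(217002 - 986) = -1*216016 = -216016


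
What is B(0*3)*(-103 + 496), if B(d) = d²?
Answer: 0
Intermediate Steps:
B(0*3)*(-103 + 496) = (0*3)²*(-103 + 496) = 0²*393 = 0*393 = 0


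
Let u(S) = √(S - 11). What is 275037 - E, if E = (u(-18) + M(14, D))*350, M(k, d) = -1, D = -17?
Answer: 275387 - 350*I*√29 ≈ 2.7539e+5 - 1884.8*I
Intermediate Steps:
u(S) = √(-11 + S)
E = -350 + 350*I*√29 (E = (√(-11 - 18) - 1)*350 = (√(-29) - 1)*350 = (I*√29 - 1)*350 = (-1 + I*√29)*350 = -350 + 350*I*√29 ≈ -350.0 + 1884.8*I)
275037 - E = 275037 - (-350 + 350*I*√29) = 275037 + (350 - 350*I*√29) = 275387 - 350*I*√29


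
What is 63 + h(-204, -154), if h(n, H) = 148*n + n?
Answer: -30333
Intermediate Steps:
h(n, H) = 149*n
63 + h(-204, -154) = 63 + 149*(-204) = 63 - 30396 = -30333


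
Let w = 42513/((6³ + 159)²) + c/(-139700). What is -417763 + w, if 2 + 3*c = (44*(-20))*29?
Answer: -54713850336851/130968750 ≈ -4.1776e+5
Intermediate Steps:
c = -25522/3 (c = -⅔ + ((44*(-20))*29)/3 = -⅔ + (-880*29)/3 = -⅔ + (⅓)*(-25520) = -⅔ - 25520/3 = -25522/3 ≈ -8507.3)
w = 47569399/130968750 (w = 42513/((6³ + 159)²) - 25522/3/(-139700) = 42513/((216 + 159)²) - 25522/3*(-1/139700) = 42513/(375²) + 12761/209550 = 42513/140625 + 12761/209550 = 42513*(1/140625) + 12761/209550 = 14171/46875 + 12761/209550 = 47569399/130968750 ≈ 0.36321)
-417763 + w = -417763 + 47569399/130968750 = -54713850336851/130968750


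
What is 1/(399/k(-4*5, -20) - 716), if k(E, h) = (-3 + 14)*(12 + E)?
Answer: -88/63407 ≈ -0.0013879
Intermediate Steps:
k(E, h) = 132 + 11*E (k(E, h) = 11*(12 + E) = 132 + 11*E)
1/(399/k(-4*5, -20) - 716) = 1/(399/(132 + 11*(-4*5)) - 716) = 1/(399/(132 + 11*(-20)) - 716) = 1/(399/(132 - 220) - 716) = 1/(399/(-88) - 716) = 1/(399*(-1/88) - 716) = 1/(-399/88 - 716) = 1/(-63407/88) = -88/63407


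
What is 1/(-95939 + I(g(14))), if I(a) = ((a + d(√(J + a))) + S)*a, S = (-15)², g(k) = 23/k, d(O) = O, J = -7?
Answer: -734257748/70170559317935 - 4508*I*√42/70170559317935 ≈ -1.0464e-5 - 4.1635e-10*I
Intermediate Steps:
S = 225
I(a) = a*(225 + a + √(-7 + a)) (I(a) = ((a + √(-7 + a)) + 225)*a = (225 + a + √(-7 + a))*a = a*(225 + a + √(-7 + a)))
1/(-95939 + I(g(14))) = 1/(-95939 + (23/14)*(225 + 23/14 + √(-7 + 23/14))) = 1/(-95939 + (23*(1/14))*(225 + 23*(1/14) + √(-7 + 23*(1/14)))) = 1/(-95939 + 23*(225 + 23/14 + √(-7 + 23/14))/14) = 1/(-95939 + 23*(225 + 23/14 + √(-75/14))/14) = 1/(-95939 + 23*(225 + 23/14 + 5*I*√42/14)/14) = 1/(-95939 + 23*(3173/14 + 5*I*√42/14)/14) = 1/(-95939 + (72979/196 + 115*I*√42/196)) = 1/(-18731065/196 + 115*I*√42/196)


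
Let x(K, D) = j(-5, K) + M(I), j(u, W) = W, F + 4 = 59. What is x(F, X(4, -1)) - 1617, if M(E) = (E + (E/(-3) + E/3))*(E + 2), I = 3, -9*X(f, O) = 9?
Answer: -1547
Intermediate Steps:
X(f, O) = -1 (X(f, O) = -⅑*9 = -1)
F = 55 (F = -4 + 59 = 55)
M(E) = E*(2 + E) (M(E) = (E + (E*(-⅓) + E*(⅓)))*(2 + E) = (E + (-E/3 + E/3))*(2 + E) = (E + 0)*(2 + E) = E*(2 + E))
x(K, D) = 15 + K (x(K, D) = K + 3*(2 + 3) = K + 3*5 = K + 15 = 15 + K)
x(F, X(4, -1)) - 1617 = (15 + 55) - 1617 = 70 - 1617 = -1547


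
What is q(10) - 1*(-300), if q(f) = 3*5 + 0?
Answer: 315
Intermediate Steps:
q(f) = 15 (q(f) = 15 + 0 = 15)
q(10) - 1*(-300) = 15 - 1*(-300) = 15 + 300 = 315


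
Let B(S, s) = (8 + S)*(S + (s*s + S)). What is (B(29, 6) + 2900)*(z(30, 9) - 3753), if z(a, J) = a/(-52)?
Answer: -311224077/13 ≈ -2.3940e+7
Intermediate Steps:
B(S, s) = (8 + S)*(s**2 + 2*S) (B(S, s) = (8 + S)*(S + (s**2 + S)) = (8 + S)*(S + (S + s**2)) = (8 + S)*(s**2 + 2*S))
z(a, J) = -a/52 (z(a, J) = a*(-1/52) = -a/52)
(B(29, 6) + 2900)*(z(30, 9) - 3753) = ((2*29**2 + 8*6**2 + 16*29 + 29*6**2) + 2900)*(-1/52*30 - 3753) = ((2*841 + 8*36 + 464 + 29*36) + 2900)*(-15/26 - 3753) = ((1682 + 288 + 464 + 1044) + 2900)*(-97593/26) = (3478 + 2900)*(-97593/26) = 6378*(-97593/26) = -311224077/13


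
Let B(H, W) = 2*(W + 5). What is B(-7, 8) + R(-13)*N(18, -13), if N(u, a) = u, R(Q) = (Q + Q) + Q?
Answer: -676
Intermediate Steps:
R(Q) = 3*Q (R(Q) = 2*Q + Q = 3*Q)
B(H, W) = 10 + 2*W (B(H, W) = 2*(5 + W) = 10 + 2*W)
B(-7, 8) + R(-13)*N(18, -13) = (10 + 2*8) + (3*(-13))*18 = (10 + 16) - 39*18 = 26 - 702 = -676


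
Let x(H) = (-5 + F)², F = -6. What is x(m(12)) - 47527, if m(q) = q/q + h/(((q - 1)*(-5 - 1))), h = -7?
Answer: -47406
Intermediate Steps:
m(q) = 1 - 7/(6 - 6*q) (m(q) = q/q - 7*1/((-5 - 1)*(q - 1)) = 1 - 7*(-1/(6*(-1 + q))) = 1 - 7/(6 - 6*q))
x(H) = 121 (x(H) = (-5 - 6)² = (-11)² = 121)
x(m(12)) - 47527 = 121 - 47527 = -47406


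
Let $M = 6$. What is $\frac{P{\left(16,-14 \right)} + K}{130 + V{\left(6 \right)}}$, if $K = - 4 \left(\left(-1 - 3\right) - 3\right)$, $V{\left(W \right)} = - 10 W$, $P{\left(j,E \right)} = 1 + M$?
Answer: $\frac{1}{2} \approx 0.5$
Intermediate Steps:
$P{\left(j,E \right)} = 7$ ($P{\left(j,E \right)} = 1 + 6 = 7$)
$K = 28$ ($K = - 4 \left(-4 - 3\right) = \left(-4\right) \left(-7\right) = 28$)
$\frac{P{\left(16,-14 \right)} + K}{130 + V{\left(6 \right)}} = \frac{7 + 28}{130 - 60} = \frac{35}{130 - 60} = \frac{35}{70} = 35 \cdot \frac{1}{70} = \frac{1}{2}$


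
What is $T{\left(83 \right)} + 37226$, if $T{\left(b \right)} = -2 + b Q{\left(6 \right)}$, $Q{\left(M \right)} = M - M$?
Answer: $37224$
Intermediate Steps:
$Q{\left(M \right)} = 0$
$T{\left(b \right)} = -2$ ($T{\left(b \right)} = -2 + b 0 = -2 + 0 = -2$)
$T{\left(83 \right)} + 37226 = -2 + 37226 = 37224$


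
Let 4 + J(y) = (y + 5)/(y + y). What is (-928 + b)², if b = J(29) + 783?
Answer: 18524416/841 ≈ 22027.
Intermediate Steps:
J(y) = -4 + (5 + y)/(2*y) (J(y) = -4 + (y + 5)/(y + y) = -4 + (5 + y)/((2*y)) = -4 + (5 + y)*(1/(2*y)) = -4 + (5 + y)/(2*y))
b = 22608/29 (b = (½)*(5 - 7*29)/29 + 783 = (½)*(1/29)*(5 - 203) + 783 = (½)*(1/29)*(-198) + 783 = -99/29 + 783 = 22608/29 ≈ 779.59)
(-928 + b)² = (-928 + 22608/29)² = (-4304/29)² = 18524416/841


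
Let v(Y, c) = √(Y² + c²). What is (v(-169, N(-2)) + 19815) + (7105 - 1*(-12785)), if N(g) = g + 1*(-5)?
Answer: 39705 + √28610 ≈ 39874.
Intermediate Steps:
N(g) = -5 + g (N(g) = g - 5 = -5 + g)
(v(-169, N(-2)) + 19815) + (7105 - 1*(-12785)) = (√((-169)² + (-5 - 2)²) + 19815) + (7105 - 1*(-12785)) = (√(28561 + (-7)²) + 19815) + (7105 + 12785) = (√(28561 + 49) + 19815) + 19890 = (√28610 + 19815) + 19890 = (19815 + √28610) + 19890 = 39705 + √28610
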